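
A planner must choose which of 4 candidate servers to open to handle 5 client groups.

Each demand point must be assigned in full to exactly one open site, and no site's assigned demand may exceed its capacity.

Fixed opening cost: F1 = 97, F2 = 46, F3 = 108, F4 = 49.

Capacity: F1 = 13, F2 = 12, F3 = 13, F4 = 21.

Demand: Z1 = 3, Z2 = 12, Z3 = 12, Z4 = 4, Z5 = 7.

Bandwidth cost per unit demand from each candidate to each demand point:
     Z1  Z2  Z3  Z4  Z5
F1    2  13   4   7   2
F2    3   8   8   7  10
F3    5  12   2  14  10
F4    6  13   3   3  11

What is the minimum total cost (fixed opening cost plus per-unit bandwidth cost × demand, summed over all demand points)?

Open {F1, F2, F4}; cheapest assignment that respects the capacities:
  F1 (cap 13, load 10): Z1, Z5 — cost 3×2 + 7×2 = 20
  F2 (cap 12, load 12): Z2 — cost 12×8 = 96
  F4 (cap 21, load 16): Z3, Z4 — cost 12×3 + 4×3 = 48
  Shipping 164, fixed 192 → total 356.
  Any other capacity-feasible assignment to {F1, F2, F4} ships for at least 164.
Compare {F2, F3, F4}: its best feasible assignment gives total 430.
Compare {F1, F2, F3, F4}: its best feasible assignment gives total 452.
Every other set of open sites that can feasibly serve all demand totals ≥ 430 even under its best assignment. Minimum: 356.

356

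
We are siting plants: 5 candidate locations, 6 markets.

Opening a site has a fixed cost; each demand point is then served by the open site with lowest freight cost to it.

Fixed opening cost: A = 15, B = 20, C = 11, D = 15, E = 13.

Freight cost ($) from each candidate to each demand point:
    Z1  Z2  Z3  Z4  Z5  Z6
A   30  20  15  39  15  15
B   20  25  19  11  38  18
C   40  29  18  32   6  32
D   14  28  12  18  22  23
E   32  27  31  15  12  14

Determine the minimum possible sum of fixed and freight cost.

Open {D, E}: assign each demand point to its cheapest open site.
  Z1→D 14, Z2→E 27, Z3→D 12, Z4→E 15, Z5→E 12, Z6→E 14
  freight cost 94, fixed 28 → total 122.
Compare {A, D}: freight cost 94 + fixed 30 = 124.
Compare {A, C, D}: freight cost 85 + fixed 41 = 126.
Compare {C, D}: freight cost 101 + fixed 26 = 127.
All other subsets cost ≥ 124. Minimum total cost: 122.

122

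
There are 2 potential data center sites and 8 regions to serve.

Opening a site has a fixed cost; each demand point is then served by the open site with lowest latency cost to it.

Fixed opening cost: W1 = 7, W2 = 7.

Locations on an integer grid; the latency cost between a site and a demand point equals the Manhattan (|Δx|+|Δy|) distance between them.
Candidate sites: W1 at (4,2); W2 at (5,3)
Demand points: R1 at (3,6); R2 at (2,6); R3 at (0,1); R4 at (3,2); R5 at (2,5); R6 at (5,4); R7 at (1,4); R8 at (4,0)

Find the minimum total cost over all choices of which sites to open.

39

Open {W1}: assign each demand point to its cheapest open site.
  R1→W1 5, R2→W1 6, R3→W1 5, R4→W1 1, R5→W1 5, R6→W1 3, R7→W1 5, R8→W1 2
  latency cost 32, fixed 7 → total 39.
Compare {W2}: latency cost 36 + fixed 7 = 43.
Compare {W1, W2}: latency cost 30 + fixed 14 = 44.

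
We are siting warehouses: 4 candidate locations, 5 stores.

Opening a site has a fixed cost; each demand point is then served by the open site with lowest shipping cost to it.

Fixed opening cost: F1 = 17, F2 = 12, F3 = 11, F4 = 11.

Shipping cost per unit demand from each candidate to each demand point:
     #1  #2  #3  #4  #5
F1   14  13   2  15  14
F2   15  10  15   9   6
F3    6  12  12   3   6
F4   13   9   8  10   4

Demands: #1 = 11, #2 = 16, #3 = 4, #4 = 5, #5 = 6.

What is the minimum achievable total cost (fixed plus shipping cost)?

Open {F1, F3, F4}: assign each demand point to its cheapest open site.
  #1→F3 11×6=66, #2→F4 16×9=144, #3→F1 4×2=8, #4→F3 5×3=15, #5→F4 6×4=24
  shipping cost 257, fixed 39 → total 296.
Compare {F3, F4}: shipping cost 281 + fixed 22 = 303.
Compare {F1, F2, F3, F4}: shipping cost 257 + fixed 51 = 308.
Compare {F2, F3, F4}: shipping cost 281 + fixed 34 = 315.
All other subsets cost ≥ 303. Minimum total cost: 296.

296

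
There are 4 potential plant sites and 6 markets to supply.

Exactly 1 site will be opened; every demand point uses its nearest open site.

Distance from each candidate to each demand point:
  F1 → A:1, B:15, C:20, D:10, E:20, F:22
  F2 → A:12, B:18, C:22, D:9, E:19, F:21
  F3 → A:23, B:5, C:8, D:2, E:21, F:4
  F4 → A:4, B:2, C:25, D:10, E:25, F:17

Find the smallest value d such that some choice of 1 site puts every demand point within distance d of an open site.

Open {F1}.
  Farthest demand point is F at distance 22 (to F1); all others are ≤ 22.
With {F2} the worst case is 22.
With {F3} the worst case is 23.
No size-1 selection achieves below 22.

22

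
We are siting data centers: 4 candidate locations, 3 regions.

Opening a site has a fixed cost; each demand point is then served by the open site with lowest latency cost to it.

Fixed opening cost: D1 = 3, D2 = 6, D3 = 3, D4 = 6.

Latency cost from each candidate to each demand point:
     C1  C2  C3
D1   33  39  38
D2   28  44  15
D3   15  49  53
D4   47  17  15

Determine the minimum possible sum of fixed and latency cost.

56

Open {D3, D4}: assign each demand point to its cheapest open site.
  C1→D3 15, C2→D4 17, C3→D4 15
  latency cost 47, fixed 9 → total 56.
Compare {D1, D3, D4}: latency cost 47 + fixed 12 = 59.
Compare {D2, D3, D4}: latency cost 47 + fixed 15 = 62.
Compare {D1, D2, D3, D4}: latency cost 47 + fixed 18 = 65.
All other subsets cost ≥ 59. Minimum total cost: 56.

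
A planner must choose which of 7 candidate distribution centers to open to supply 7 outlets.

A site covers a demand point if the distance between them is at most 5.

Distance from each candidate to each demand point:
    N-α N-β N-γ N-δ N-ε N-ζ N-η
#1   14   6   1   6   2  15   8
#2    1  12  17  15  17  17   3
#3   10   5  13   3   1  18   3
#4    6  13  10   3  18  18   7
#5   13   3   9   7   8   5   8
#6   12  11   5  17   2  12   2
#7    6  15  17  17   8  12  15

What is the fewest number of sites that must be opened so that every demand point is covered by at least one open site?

4

Coverage sets (demand points within 5 of each site):
  #1: {N-γ, N-ε}
  #2: {N-α, N-η}
  #3: {N-β, N-δ, N-ε, N-η}
  #4: {N-δ}
  #5: {N-β, N-ζ}
  #6: {N-γ, N-ε, N-η}
  #7: {}
No 3 sites suffice: every size-3 union leaves at least one demand point uncovered.
But {#1, #2, #3, #5} covers everything, so the minimum is 4.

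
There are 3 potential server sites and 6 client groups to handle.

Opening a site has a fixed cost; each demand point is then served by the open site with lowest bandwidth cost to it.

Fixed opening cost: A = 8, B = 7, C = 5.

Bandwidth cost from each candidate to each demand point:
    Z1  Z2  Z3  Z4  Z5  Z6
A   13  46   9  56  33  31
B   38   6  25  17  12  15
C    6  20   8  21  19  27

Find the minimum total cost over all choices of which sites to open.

76

Open {B, C}: assign each demand point to its cheapest open site.
  Z1→C 6, Z2→B 6, Z3→C 8, Z4→B 17, Z5→B 12, Z6→B 15
  bandwidth cost 64, fixed 12 → total 76.
Compare {A, B, C}: bandwidth cost 64 + fixed 20 = 84.
Compare {A, B}: bandwidth cost 72 + fixed 15 = 87.
Compare {C}: bandwidth cost 101 + fixed 5 = 106.
All other subsets cost ≥ 84. Minimum total cost: 76.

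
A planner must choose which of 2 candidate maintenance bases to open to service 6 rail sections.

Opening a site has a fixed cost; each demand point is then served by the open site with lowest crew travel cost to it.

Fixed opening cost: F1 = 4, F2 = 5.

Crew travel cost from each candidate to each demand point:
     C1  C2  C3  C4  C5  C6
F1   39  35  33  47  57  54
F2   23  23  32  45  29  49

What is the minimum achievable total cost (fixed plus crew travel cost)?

Open {F2}: assign each demand point to its cheapest open site.
  C1→F2 23, C2→F2 23, C3→F2 32, C4→F2 45, C5→F2 29, C6→F2 49
  crew travel cost 201, fixed 5 → total 206.
Compare {F1, F2}: crew travel cost 201 + fixed 9 = 210.
Compare {F1}: crew travel cost 265 + fixed 4 = 269.

206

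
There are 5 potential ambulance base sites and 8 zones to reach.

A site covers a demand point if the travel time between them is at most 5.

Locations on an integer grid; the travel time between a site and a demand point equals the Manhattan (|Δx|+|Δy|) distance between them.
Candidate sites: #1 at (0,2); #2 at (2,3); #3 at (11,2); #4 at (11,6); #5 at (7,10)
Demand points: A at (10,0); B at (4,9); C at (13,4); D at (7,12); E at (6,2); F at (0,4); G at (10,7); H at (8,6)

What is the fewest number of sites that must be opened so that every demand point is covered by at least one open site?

Coverage sets (demand points within 5 of each site):
  #1: {F}
  #2: {E, F}
  #3: {A, C, E}
  #4: {C, G, H}
  #5: {B, D, H}
No 3 sites suffice: every size-3 union leaves at least one demand point uncovered.
But {#1, #3, #4, #5} covers everything, so the minimum is 4.

4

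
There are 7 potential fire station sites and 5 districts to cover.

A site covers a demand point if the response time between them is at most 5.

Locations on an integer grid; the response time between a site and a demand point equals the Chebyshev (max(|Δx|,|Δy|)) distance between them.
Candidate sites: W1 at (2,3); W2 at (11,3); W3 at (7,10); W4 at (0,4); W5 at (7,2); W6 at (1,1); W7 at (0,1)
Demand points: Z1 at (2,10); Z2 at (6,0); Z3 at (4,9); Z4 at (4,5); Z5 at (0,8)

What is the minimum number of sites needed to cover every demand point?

Coverage sets (demand points within 5 of each site):
  W1: {Z2, Z4, Z5}
  W2: {Z2}
  W3: {Z1, Z3, Z4}
  W4: {Z3, Z4, Z5}
  W5: {Z2, Z4}
  W6: {Z2, Z4}
  W7: {Z4}
No single site covers all 5 demand points.
But {W1, W3} covers everything, so the minimum is 2.

2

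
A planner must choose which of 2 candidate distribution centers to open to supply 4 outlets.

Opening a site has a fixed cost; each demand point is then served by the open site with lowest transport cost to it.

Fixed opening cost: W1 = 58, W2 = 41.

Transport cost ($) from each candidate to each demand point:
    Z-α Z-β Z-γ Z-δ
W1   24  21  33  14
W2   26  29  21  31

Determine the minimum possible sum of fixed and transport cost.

148

Open {W2}: assign each demand point to its cheapest open site.
  Z-α→W2 26, Z-β→W2 29, Z-γ→W2 21, Z-δ→W2 31
  transport cost 107, fixed 41 → total 148.
Compare {W1}: transport cost 92 + fixed 58 = 150.
Compare {W1, W2}: transport cost 80 + fixed 99 = 179.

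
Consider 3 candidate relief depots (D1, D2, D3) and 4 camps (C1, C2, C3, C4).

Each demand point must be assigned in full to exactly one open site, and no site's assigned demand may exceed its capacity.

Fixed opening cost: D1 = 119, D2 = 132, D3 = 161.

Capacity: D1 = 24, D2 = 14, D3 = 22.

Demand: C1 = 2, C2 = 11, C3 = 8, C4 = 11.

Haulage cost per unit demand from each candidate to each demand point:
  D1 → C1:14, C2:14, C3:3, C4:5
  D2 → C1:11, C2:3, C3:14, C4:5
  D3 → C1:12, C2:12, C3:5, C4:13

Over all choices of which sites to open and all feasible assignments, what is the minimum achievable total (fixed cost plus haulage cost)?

Open {D1, D2}; cheapest assignment that respects the capacities:
  D1 (cap 24, load 19): C3, C4 — cost 8×3 + 11×5 = 79
  D2 (cap 14, load 13): C1, C2 — cost 2×11 + 11×3 = 55
  Shipping 134, fixed 251 → total 385.
  Any other capacity-feasible assignment to {D1, D2} ships for at least 134.
Compare {D1, D3}: its best feasible assignment gives total 515.
Compare {D2, D3}: its best feasible assignment gives total 531.
Every other set of open sites that can feasibly serve all demand totals ≥ 515 even under its best assignment. Minimum: 385.

385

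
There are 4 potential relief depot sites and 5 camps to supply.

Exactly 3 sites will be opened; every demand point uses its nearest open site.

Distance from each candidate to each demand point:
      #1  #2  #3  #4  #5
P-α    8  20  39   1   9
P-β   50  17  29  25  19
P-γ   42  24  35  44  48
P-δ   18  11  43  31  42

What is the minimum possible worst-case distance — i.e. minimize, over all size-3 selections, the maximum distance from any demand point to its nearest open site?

Open {P-α, P-β, P-γ}.
  Farthest demand point is #3 at distance 29 (to P-β); all others are ≤ 29.
With {P-α, P-β, P-δ} the worst case is 29.
With {P-β, P-γ, P-δ} the worst case is 29.
No size-3 selection achieves below 29.

29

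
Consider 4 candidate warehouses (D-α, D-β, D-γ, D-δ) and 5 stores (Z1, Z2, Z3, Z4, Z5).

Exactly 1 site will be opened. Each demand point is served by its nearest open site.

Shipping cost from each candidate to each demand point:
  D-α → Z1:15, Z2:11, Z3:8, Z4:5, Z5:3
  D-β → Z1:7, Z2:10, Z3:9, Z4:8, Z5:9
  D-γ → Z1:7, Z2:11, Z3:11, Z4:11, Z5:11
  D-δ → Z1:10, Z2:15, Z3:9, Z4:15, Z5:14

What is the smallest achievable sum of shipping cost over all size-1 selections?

Open {D-α}.
  Z1→D-α 15, Z2→D-α 11, Z3→D-α 8, Z4→D-α 5, Z5→D-α 3  ⇒ total 42.
Compare {D-β}: total 43.
Compare {D-γ}: total 51.
No size-1 selection does better; minimum is 42.

42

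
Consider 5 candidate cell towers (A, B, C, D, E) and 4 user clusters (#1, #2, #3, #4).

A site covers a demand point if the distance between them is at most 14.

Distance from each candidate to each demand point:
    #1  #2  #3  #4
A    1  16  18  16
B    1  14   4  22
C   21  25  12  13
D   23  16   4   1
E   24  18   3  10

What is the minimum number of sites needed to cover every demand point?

Coverage sets (demand points within 14 of each site):
  A: {#1}
  B: {#1, #2, #3}
  C: {#3, #4}
  D: {#3, #4}
  E: {#3, #4}
No single site covers all 4 demand points.
But {B, C} covers everything, so the minimum is 2.

2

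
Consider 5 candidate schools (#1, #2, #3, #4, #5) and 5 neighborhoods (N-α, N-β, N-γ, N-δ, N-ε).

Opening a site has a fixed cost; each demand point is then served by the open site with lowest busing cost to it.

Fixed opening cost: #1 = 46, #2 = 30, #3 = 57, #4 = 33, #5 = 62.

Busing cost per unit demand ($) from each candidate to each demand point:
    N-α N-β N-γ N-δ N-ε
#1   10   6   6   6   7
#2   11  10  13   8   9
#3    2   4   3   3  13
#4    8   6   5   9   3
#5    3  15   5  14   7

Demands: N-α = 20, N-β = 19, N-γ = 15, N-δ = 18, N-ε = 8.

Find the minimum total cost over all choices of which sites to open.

Open {#3, #4}: assign each demand point to its cheapest open site.
  N-α→#3 20×2=40, N-β→#3 19×4=76, N-γ→#3 15×3=45, N-δ→#3 18×3=54, N-ε→#4 8×3=24
  busing cost 239, fixed 90 → total 329.
Compare {#2, #3, #4}: busing cost 239 + fixed 120 = 359.
Compare {#1, #3}: busing cost 271 + fixed 103 = 374.
Compare {#2, #3}: busing cost 287 + fixed 87 = 374.
All other subsets cost ≥ 359. Minimum total cost: 329.

329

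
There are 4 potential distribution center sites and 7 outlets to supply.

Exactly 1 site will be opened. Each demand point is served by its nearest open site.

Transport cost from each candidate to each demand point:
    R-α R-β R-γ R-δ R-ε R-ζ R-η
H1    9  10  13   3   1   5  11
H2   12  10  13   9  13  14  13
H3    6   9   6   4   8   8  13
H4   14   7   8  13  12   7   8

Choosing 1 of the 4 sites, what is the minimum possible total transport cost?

Open {H1}.
  R-α→H1 9, R-β→H1 10, R-γ→H1 13, R-δ→H1 3, R-ε→H1 1, R-ζ→H1 5, R-η→H1 11  ⇒ total 52.
Compare {H3}: total 54.
Compare {H4}: total 69.
No size-1 selection does better; minimum is 52.

52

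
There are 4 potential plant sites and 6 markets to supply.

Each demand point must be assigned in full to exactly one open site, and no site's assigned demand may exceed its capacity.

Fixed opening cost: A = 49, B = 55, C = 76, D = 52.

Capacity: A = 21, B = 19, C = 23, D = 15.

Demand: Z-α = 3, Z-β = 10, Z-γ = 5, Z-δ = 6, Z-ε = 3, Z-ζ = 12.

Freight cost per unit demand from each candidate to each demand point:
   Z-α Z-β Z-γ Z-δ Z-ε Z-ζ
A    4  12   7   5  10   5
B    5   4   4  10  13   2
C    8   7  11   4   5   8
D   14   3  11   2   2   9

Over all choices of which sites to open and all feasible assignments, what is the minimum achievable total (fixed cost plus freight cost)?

278

Open {A, B, D}; cheapest assignment that respects the capacities:
  A (cap 21, load 9): Z-α, Z-δ — cost 3×4 + 6×5 = 42
  B (cap 19, load 17): Z-γ, Z-ζ — cost 5×4 + 12×2 = 44
  D (cap 15, load 13): Z-β, Z-ε — cost 10×3 + 3×2 = 36
  Shipping 122, fixed 156 → total 278.
  Any other capacity-feasible assignment to {A, B, D} ships for at least 122.
Compare {A, B}: its best feasible assignment gives total 299.
Compare {B, C}: its best feasible assignment gives total 308.
Every other set of open sites that can feasibly serve all demand totals ≥ 299 even under its best assignment. Minimum: 278.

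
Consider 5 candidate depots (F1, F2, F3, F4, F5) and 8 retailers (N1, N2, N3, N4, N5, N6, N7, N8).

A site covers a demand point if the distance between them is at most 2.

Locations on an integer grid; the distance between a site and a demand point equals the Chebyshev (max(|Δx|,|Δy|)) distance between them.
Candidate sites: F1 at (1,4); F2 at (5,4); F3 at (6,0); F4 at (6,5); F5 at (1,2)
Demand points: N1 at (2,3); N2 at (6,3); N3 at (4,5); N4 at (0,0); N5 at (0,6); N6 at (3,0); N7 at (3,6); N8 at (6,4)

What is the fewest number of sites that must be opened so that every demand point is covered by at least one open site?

Coverage sets (demand points within 2 of each site):
  F1: {N1, N5, N7}
  F2: {N2, N3, N7, N8}
  F3: {}
  F4: {N2, N3, N8}
  F5: {N1, N4, N6}
No 2 sites suffice: every size-2 union leaves at least one demand point uncovered.
But {F1, F2, F5} covers everything, so the minimum is 3.

3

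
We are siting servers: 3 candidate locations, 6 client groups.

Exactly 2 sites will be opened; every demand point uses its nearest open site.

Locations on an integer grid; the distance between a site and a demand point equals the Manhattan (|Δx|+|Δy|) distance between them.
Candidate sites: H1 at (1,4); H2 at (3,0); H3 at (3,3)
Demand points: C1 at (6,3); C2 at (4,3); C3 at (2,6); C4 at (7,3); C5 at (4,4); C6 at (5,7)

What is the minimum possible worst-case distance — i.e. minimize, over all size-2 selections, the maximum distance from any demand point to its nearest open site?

Open {H1, H3}.
  Farthest demand point is C6 at distance 6 (to H3); all others are ≤ 6.
With {H2, H3} the worst case is 6.
With {H1, H2} the worst case is 7.
No size-2 selection achieves below 6.

6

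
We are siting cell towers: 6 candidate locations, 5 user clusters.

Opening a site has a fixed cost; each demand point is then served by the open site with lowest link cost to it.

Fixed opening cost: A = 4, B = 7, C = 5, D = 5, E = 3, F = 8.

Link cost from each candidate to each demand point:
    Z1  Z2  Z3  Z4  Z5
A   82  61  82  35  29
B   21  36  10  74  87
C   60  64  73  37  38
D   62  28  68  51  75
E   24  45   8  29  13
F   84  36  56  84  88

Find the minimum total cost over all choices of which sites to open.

110

Open {D, E}: assign each demand point to its cheapest open site.
  Z1→E 24, Z2→D 28, Z3→E 8, Z4→E 29, Z5→E 13
  link cost 102, fixed 8 → total 110.
Compare {A, D, E}: link cost 102 + fixed 12 = 114.
Compare {B, D, E}: link cost 99 + fixed 15 = 114.
Compare {C, D, E}: link cost 102 + fixed 13 = 115.
All other subsets cost ≥ 114. Minimum total cost: 110.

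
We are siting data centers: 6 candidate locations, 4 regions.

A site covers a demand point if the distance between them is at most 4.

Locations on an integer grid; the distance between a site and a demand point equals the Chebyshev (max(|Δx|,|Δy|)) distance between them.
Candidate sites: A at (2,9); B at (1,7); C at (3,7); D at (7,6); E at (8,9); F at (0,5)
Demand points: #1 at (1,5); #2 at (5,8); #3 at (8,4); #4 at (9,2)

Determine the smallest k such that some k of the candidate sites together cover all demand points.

2

Coverage sets (demand points within 4 of each site):
  A: {#1, #2}
  B: {#1, #2}
  C: {#1, #2}
  D: {#2, #3, #4}
  E: {#2}
  F: {#1}
No single site covers all 4 demand points.
But {A, D} covers everything, so the minimum is 2.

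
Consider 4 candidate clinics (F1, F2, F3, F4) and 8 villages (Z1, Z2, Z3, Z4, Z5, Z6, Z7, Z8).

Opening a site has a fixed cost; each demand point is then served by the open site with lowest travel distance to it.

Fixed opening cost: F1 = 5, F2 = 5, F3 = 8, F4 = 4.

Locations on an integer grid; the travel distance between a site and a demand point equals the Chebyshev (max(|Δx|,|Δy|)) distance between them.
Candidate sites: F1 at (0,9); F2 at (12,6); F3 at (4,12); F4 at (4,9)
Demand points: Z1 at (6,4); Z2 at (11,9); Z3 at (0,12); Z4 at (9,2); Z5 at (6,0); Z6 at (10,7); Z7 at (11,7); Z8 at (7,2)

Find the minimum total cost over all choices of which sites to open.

39

Open {F2, F4}: assign each demand point to its cheapest open site.
  Z1→F4 5, Z2→F2 3, Z3→F4 4, Z4→F2 4, Z5→F2 6, Z6→F2 2, Z7→F2 1, Z8→F2 5
  travel distance 30, fixed 9 → total 39.
Compare {F1, F2}: travel distance 30 + fixed 10 = 40.
Compare {F1, F2, F4}: travel distance 29 + fixed 14 = 43.
Compare {F2}: travel distance 39 + fixed 5 = 44.
All other subsets cost ≥ 40. Minimum total cost: 39.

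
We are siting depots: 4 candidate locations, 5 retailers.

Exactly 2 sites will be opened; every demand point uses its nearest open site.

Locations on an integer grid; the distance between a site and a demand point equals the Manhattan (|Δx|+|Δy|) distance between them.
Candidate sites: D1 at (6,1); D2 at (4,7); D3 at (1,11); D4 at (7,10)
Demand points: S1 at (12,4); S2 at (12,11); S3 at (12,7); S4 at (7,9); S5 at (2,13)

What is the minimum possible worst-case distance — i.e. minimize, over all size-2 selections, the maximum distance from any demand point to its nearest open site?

Open {D1, D4}.
  Farthest demand point is S1 at distance 9 (to D1); all others are ≤ 9.
With {D2, D3} the worst case is 11.
With {D2, D4} the worst case is 11.
No size-2 selection achieves below 9.

9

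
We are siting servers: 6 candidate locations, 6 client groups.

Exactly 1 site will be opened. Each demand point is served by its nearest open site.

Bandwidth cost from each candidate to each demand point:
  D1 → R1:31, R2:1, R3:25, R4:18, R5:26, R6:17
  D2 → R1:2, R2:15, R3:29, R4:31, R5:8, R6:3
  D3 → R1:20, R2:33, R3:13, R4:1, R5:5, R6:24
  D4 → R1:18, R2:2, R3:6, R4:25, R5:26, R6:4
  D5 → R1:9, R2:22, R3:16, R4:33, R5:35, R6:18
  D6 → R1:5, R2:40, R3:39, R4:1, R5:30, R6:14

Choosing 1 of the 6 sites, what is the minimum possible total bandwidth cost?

Open {D4}.
  R1→D4 18, R2→D4 2, R3→D4 6, R4→D4 25, R5→D4 26, R6→D4 4  ⇒ total 81.
Compare {D2}: total 88.
Compare {D3}: total 96.
No size-1 selection does better; minimum is 81.

81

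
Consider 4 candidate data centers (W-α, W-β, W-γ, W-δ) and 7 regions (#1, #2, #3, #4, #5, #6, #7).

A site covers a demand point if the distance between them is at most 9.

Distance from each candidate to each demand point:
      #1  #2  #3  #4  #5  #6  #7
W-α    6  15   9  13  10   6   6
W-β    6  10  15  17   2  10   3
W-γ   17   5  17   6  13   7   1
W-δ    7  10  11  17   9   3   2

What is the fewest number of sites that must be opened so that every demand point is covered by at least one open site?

Coverage sets (demand points within 9 of each site):
  W-α: {#1, #3, #6, #7}
  W-β: {#1, #5, #7}
  W-γ: {#2, #4, #6, #7}
  W-δ: {#1, #5, #6, #7}
No 2 sites suffice: every size-2 union leaves at least one demand point uncovered.
But {W-α, W-β, W-γ} covers everything, so the minimum is 3.

3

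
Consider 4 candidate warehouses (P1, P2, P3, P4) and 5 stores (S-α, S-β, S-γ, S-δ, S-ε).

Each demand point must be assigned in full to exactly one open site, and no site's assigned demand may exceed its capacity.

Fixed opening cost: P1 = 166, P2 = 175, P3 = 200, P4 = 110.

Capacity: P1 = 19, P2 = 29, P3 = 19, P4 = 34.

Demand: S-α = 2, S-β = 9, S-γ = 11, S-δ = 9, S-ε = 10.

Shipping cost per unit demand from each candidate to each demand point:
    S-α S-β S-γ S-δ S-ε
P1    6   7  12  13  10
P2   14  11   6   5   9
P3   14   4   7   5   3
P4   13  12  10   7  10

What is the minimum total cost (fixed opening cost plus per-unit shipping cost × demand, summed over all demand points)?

575

Open {P3, P4}; cheapest assignment that respects the capacities:
  P3 (cap 19, load 19): S-β, S-ε — cost 9×4 + 10×3 = 66
  P4 (cap 34, load 22): S-α, S-γ, S-δ — cost 2×13 + 11×10 + 9×7 = 199
  Shipping 265, fixed 310 → total 575.
  Any other capacity-feasible assignment to {P3, P4} ships for at least 265.
Compare {P2, P3}: its best feasible assignment gives total 580.
Compare {P2, P4}: its best feasible assignment gives total 621.
Every other set of open sites that can feasibly serve all demand totals ≥ 580 even under its best assignment. Minimum: 575.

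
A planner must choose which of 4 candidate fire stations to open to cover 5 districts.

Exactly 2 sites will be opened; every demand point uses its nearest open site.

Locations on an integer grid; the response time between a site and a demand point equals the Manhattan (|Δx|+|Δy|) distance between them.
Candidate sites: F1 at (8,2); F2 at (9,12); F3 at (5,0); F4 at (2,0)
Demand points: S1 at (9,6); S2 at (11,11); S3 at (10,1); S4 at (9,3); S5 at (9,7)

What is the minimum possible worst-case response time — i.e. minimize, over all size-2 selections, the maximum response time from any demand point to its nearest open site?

5

Open {F1, F2}.
  Farthest demand point is S1 at response time 5 (to F1); all others are ≤ 5.
With {F2, F3} the worst case is 7.
With {F2, F4} the worst case is 9.
No size-2 selection achieves below 5.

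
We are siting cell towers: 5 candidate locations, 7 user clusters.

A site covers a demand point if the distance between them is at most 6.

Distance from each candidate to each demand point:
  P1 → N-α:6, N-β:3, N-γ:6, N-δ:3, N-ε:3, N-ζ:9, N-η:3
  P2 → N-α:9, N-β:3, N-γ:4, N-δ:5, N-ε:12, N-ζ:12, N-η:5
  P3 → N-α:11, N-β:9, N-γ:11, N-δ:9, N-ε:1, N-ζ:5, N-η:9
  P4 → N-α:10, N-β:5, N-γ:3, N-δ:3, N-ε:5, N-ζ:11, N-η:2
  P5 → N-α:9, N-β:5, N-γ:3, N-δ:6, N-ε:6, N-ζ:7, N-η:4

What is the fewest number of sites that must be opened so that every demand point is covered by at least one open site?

2

Coverage sets (demand points within 6 of each site):
  P1: {N-α, N-β, N-γ, N-δ, N-ε, N-η}
  P2: {N-β, N-γ, N-δ, N-η}
  P3: {N-ε, N-ζ}
  P4: {N-β, N-γ, N-δ, N-ε, N-η}
  P5: {N-β, N-γ, N-δ, N-ε, N-η}
No single site covers all 7 demand points.
But {P1, P3} covers everything, so the minimum is 2.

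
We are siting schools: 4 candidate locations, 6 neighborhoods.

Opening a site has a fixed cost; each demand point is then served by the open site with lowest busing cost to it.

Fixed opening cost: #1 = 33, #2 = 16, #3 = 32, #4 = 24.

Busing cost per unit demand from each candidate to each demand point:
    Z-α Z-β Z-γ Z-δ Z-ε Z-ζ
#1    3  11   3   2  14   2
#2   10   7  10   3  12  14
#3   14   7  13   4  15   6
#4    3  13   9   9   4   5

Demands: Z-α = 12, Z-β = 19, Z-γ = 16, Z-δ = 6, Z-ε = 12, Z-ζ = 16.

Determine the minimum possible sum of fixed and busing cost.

382

Open {#1, #2, #4}: assign each demand point to its cheapest open site.
  Z-α→#1 12×3=36, Z-β→#2 19×7=133, Z-γ→#1 16×3=48, Z-δ→#1 6×2=12, Z-ε→#4 12×4=48, Z-ζ→#1 16×2=32
  busing cost 309, fixed 73 → total 382.
Compare {#1, #3, #4}: busing cost 309 + fixed 89 = 398.
Compare {#1, #2, #3, #4}: busing cost 309 + fixed 105 = 414.
Compare {#1, #4}: busing cost 385 + fixed 57 = 442.
All other subsets cost ≥ 398. Minimum total cost: 382.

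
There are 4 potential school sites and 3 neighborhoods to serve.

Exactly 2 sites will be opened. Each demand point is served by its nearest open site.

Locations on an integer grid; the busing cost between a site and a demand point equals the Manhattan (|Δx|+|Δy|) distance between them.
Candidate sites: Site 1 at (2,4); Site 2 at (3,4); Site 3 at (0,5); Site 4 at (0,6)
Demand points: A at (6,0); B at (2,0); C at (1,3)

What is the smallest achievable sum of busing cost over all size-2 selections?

Open {Site 1, Site 2}.
  A→Site 2 7, B→Site 1 4, C→Site 1 2  ⇒ total 13.
Compare {Site 1, Site 3}: total 14.
Compare {Site 1, Site 4}: total 14.
No size-2 selection does better; minimum is 13.

13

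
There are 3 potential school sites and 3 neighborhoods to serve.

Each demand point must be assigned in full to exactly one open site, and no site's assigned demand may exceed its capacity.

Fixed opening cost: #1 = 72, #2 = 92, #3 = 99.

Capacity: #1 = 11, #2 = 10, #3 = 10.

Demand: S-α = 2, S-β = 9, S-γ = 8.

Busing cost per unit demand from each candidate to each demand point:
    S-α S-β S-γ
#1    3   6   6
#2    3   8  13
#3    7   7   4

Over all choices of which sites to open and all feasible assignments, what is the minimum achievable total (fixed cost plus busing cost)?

Open {#1, #3}; cheapest assignment that respects the capacities:
  #1 (cap 11, load 11): S-α, S-β — cost 2×3 + 9×6 = 60
  #3 (cap 10, load 8): S-γ — cost 8×4 = 32
  Shipping 92, fixed 171 → total 263.
  Any other capacity-feasible assignment to {#1, #3} ships for at least 92.
Compare {#1, #2}: its best feasible assignment gives total 290.
Compare {#2, #3}: its best feasible assignment gives total 309.
Every other set of open sites that can feasibly serve all demand totals ≥ 290 even under its best assignment. Minimum: 263.

263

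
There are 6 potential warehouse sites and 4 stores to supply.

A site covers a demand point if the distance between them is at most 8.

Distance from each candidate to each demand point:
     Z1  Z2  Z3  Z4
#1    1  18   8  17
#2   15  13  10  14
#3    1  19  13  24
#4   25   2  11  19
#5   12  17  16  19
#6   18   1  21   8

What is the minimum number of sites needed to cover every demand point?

Coverage sets (demand points within 8 of each site):
  #1: {Z1, Z3}
  #2: {}
  #3: {Z1}
  #4: {Z2}
  #5: {}
  #6: {Z2, Z4}
No single site covers all 4 demand points.
But {#1, #6} covers everything, so the minimum is 2.

2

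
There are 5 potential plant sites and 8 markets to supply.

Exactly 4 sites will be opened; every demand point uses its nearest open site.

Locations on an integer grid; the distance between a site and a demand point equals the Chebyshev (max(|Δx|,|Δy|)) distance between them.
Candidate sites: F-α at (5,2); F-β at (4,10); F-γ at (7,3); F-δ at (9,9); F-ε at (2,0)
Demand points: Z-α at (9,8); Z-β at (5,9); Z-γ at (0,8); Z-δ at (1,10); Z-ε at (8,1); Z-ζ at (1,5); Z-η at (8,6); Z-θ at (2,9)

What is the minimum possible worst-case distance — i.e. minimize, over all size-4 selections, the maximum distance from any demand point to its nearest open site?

4

Open {F-α, F-β, F-γ, F-δ}.
  Farthest demand point is Z-γ at distance 4 (to F-β); all others are ≤ 4.
With {F-α, F-β, F-δ, F-ε} the worst case is 4.
With {F-α, F-β, F-γ, F-ε} the worst case is 5.
No size-4 selection achieves below 4.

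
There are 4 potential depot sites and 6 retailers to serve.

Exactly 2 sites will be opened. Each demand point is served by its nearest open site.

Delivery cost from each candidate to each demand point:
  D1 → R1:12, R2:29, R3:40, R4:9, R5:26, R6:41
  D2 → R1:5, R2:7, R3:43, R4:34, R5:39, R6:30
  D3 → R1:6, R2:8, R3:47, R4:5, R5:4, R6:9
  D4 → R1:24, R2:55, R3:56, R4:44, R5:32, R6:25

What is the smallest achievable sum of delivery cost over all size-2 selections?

Open {D1, D3}.
  R1→D3 6, R2→D3 8, R3→D1 40, R4→D3 5, R5→D3 4, R6→D3 9  ⇒ total 72.
Compare {D2, D3}: total 73.
Compare {D3, D4}: total 79.
No size-2 selection does better; minimum is 72.

72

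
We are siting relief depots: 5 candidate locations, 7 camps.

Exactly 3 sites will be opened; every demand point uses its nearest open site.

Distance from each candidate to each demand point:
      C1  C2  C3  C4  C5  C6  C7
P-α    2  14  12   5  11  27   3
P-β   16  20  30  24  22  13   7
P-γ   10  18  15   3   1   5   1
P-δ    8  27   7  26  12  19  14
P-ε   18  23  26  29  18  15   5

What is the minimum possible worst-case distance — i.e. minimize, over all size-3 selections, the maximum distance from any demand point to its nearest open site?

14

Open {P-α, P-β, P-γ}.
  Farthest demand point is C2 at distance 14 (to P-α); all others are ≤ 14.
With {P-α, P-β, P-δ} the worst case is 14.
With {P-α, P-β, P-ε} the worst case is 14.
No size-3 selection achieves below 14.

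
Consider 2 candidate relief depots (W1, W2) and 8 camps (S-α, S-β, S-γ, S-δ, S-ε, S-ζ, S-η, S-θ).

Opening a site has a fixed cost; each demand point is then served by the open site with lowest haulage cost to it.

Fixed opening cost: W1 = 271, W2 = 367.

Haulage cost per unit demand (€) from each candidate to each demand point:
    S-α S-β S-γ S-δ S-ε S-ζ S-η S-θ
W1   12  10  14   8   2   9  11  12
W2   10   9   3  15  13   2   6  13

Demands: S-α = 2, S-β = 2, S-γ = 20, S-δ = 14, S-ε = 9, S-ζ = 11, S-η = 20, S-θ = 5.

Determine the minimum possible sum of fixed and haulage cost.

Open {W2}: assign each demand point to its cheapest open site.
  S-α→W2 2×10=20, S-β→W2 2×9=18, S-γ→W2 20×3=60, S-δ→W2 14×15=210, S-ε→W2 9×13=117, S-ζ→W2 11×2=22, S-η→W2 20×6=120, S-θ→W2 5×13=65
  haulage cost 632, fixed 367 → total 999.
Compare {W1, W2}: haulage cost 430 + fixed 638 = 1068.
Compare {W1}: haulage cost 833 + fixed 271 = 1104.

999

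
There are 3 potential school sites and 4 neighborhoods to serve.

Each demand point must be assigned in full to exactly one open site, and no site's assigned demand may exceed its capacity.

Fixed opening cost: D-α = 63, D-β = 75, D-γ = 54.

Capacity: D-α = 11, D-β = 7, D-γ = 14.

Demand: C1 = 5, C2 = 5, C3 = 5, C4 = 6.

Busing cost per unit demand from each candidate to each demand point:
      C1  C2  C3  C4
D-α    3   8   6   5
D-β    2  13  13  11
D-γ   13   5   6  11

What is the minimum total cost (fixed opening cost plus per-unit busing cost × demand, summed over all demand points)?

217

Open {D-α, D-γ}; cheapest assignment that respects the capacities:
  D-α (cap 11, load 11): C1, C4 — cost 5×3 + 6×5 = 45
  D-γ (cap 14, load 10): C2, C3 — cost 5×5 + 5×6 = 55
  Shipping 100, fixed 117 → total 217.
  Any other capacity-feasible assignment to {D-α, D-γ} ships for at least 100.
Compare {D-α, D-β, D-γ}: its best feasible assignment gives total 287.
Every other set of open sites that can feasibly serve all demand totals ≥ 287 even under its best assignment. Minimum: 217.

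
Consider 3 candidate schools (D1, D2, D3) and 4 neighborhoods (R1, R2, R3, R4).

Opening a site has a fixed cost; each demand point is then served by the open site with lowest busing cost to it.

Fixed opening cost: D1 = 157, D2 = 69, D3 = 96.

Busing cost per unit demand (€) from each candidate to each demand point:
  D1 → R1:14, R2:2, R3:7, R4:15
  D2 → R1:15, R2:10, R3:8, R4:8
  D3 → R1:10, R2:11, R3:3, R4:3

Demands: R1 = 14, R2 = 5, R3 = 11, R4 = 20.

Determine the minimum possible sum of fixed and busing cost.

Open {D3}: assign each demand point to its cheapest open site.
  R1→D3 14×10=140, R2→D3 5×11=55, R3→D3 11×3=33, R4→D3 20×3=60
  busing cost 288, fixed 96 → total 384.
Compare {D2, D3}: busing cost 283 + fixed 165 = 448.
Compare {D1, D3}: busing cost 243 + fixed 253 = 496.
Compare {D1, D2, D3}: busing cost 243 + fixed 322 = 565.
All other subsets cost ≥ 448. Minimum total cost: 384.

384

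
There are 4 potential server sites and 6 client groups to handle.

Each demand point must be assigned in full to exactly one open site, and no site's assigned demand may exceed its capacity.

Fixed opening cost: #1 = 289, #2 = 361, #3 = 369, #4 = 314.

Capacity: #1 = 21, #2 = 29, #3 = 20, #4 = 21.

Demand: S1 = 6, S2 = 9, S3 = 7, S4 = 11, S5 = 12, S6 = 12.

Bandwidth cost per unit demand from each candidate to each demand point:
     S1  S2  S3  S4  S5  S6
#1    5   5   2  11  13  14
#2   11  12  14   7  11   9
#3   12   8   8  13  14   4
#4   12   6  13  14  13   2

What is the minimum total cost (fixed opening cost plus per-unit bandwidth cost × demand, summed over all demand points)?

Open {#1, #2, #4}; cheapest assignment that respects the capacities:
  #1 (cap 21, load 13): S1, S3 — cost 6×5 + 7×2 = 44
  #2 (cap 29, load 23): S4, S5 — cost 11×7 + 12×11 = 209
  #4 (cap 21, load 21): S2, S6 — cost 9×6 + 12×2 = 78
  Shipping 331, fixed 964 → total 1295.
  Any other capacity-feasible assignment to {#1, #2, #4} ships for at least 331.
Compare {#1, #2, #3}: its best feasible assignment gives total 1401.
Compare {#1, #3, #4}: its best feasible assignment gives total 1425.
Every other set of open sites that can feasibly serve all demand totals ≥ 1401 even under its best assignment. Minimum: 1295.

1295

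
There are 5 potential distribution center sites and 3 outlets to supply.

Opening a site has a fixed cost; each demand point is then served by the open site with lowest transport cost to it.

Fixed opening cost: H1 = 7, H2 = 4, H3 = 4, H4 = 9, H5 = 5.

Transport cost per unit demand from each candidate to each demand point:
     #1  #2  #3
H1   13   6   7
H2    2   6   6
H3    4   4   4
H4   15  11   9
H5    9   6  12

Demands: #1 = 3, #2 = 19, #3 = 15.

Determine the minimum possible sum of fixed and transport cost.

Open {H2, H3}: assign each demand point to its cheapest open site.
  #1→H2 3×2=6, #2→H3 19×4=76, #3→H3 15×4=60
  transport cost 142, fixed 8 → total 150.
Compare {H3}: transport cost 148 + fixed 4 = 152.
Compare {H2, H3, H5}: transport cost 142 + fixed 13 = 155.
Compare {H3, H5}: transport cost 148 + fixed 9 = 157.
All other subsets cost ≥ 152. Minimum total cost: 150.

150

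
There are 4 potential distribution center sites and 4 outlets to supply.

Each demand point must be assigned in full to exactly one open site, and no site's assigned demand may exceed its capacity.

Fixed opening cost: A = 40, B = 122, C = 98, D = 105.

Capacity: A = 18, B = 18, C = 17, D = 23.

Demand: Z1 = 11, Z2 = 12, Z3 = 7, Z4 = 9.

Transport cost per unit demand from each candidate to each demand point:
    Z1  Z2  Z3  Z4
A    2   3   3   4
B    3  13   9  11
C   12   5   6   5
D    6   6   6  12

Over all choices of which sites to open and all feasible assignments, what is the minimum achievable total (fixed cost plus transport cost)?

340

Open {A, D}; cheapest assignment that respects the capacities:
  A (cap 18, load 16): Z3, Z4 — cost 7×3 + 9×4 = 57
  D (cap 23, load 23): Z1, Z2 — cost 11×6 + 12×6 = 138
  Shipping 195, fixed 145 → total 340.
  Any other capacity-feasible assignment to {A, D} ships for at least 195.
Compare {A, C, D}: its best feasible assignment gives total 403.
Compare {A, B, C}: its best feasible assignment gives total 410.
Every other set of open sites that can feasibly serve all demand totals ≥ 403 even under its best assignment. Minimum: 340.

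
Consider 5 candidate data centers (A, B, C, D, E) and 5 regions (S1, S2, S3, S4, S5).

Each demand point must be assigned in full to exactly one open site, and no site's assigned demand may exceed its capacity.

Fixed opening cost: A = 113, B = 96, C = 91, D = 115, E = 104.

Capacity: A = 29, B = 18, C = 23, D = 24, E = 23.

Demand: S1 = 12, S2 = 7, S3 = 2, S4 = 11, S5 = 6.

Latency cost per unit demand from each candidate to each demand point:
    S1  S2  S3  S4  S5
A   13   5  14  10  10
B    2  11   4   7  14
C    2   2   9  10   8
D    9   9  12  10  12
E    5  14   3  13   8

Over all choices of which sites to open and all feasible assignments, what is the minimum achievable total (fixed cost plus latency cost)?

404

Open {B, C}; cheapest assignment that respects the capacities:
  B (cap 18, load 17): S4, S5 — cost 11×7 + 6×14 = 161
  C (cap 23, load 21): S1, S2, S3 — cost 12×2 + 7×2 + 2×9 = 56
  Shipping 217, fixed 187 → total 404.
  Any other capacity-feasible assignment to {B, C} ships for at least 217.
Compare {A, C}: its best feasible assignment gives total 430.
Compare {C, E}: its best feasible assignment gives total 430.
Every other set of open sites that can feasibly serve all demand totals ≥ 430 even under its best assignment. Minimum: 404.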